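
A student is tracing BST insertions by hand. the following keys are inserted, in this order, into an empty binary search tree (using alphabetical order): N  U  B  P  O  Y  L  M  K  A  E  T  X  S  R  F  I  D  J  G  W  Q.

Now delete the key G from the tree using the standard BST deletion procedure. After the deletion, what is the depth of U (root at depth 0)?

Insert N: tree is empty, so N becomes the root.
Insert U: U > N → go right. Place as right child of N.
Insert B: B < N → go left. Place as left child of N.
Insert P: P > N → go right; P < U → go left. Place as left child of U.
Insert O: O > N → go right; O < U → go left; O < P → go left. Place as left child of P.
Insert Y: Y > N → go right; Y > U → go right. Place as right child of U.
Insert L: L < N → go left; L > B → go right. Place as right child of B.
Insert M: M < N → go left; M > B → go right; M > L → go right. Place as right child of L.
Insert K: K < N → go left; K > B → go right; K < L → go left. Place as left child of L.
Insert A: A < N → go left; A < B → go left. Place as left child of B.
Insert E: E < N → go left; E > B → go right; E < L → go left; E < K → go left. Place as left child of K.
Insert T: T > N → go right; T < U → go left; T > P → go right. Place as right child of P.
Insert X: X > N → go right; X > U → go right; X < Y → go left. Place as left child of Y.
Insert S: S > N → go right; S < U → go left; S > P → go right; S < T → go left. Place as left child of T.
Insert R: R > N → go right; R < U → go left; R > P → go right; R < T → go left; R < S → go left. Place as left child of S.
Insert F: F < N → go left; F > B → go right; F < L → go left; F < K → go left; F > E → go right. Place as right child of E.
Insert I: I < N → go left; I > B → go right; I < L → go left; I < K → go left; I > E → go right; I > F → go right. Place as right child of F.
Insert D: D < N → go left; D > B → go right; D < L → go left; D < K → go left; D < E → go left. Place as left child of E.
Insert J: J < N → go left; J > B → go right; J < L → go left; J < K → go left; J > E → go right; J > F → go right; J > I → go right. Place as right child of I.
Insert G: G < N → go left; G > B → go right; G < L → go left; G < K → go left; G > E → go right; G > F → go right; G < I → go left. Place as left child of I.
Insert W: W > N → go right; W > U → go right; W < Y → go left; W < X → go left. Place as left child of X.
Insert Q: Q > N → go right; Q < U → go left; Q > P → go right; Q < T → go left; Q < S → go left; Q < R → go left. Place as left child of R.

Delete G (at most one child — splice it out).
After deletion, path to U: N → U.

1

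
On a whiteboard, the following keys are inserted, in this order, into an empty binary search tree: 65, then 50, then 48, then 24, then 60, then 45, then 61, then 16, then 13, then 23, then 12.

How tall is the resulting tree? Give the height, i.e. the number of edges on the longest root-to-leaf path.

6

Insert 65: tree is empty, so 65 becomes the root.
Insert 50: 50 < 65 → go left. Place as left child of 65.
Insert 48: 48 < 65 → go left; 48 < 50 → go left. Place as left child of 50.
Insert 24: 24 < 65 → go left; 24 < 50 → go left; 24 < 48 → go left. Place as left child of 48.
Insert 60: 60 < 65 → go left; 60 > 50 → go right. Place as right child of 50.
Insert 45: 45 < 65 → go left; 45 < 50 → go left; 45 < 48 → go left; 45 > 24 → go right. Place as right child of 24.
Insert 61: 61 < 65 → go left; 61 > 50 → go right; 61 > 60 → go right. Place as right child of 60.
Insert 16: 16 < 65 → go left; 16 < 50 → go left; 16 < 48 → go left; 16 < 24 → go left. Place as left child of 24.
Insert 13: 13 < 65 → go left; 13 < 50 → go left; 13 < 48 → go left; 13 < 24 → go left; 13 < 16 → go left. Place as left child of 16.
Insert 23: 23 < 65 → go left; 23 < 50 → go left; 23 < 48 → go left; 23 < 24 → go left; 23 > 16 → go right. Place as right child of 16.
Insert 12: 12 < 65 → go left; 12 < 50 → go left; 12 < 48 → go left; 12 < 24 → go left; 12 < 16 → go left; 12 < 13 → go left. Place as left child of 13.

The deepest node is 12 at depth 6.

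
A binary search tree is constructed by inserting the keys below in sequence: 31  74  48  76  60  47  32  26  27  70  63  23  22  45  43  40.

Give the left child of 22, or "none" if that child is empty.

none

Insert 31: tree is empty, so 31 becomes the root.
Insert 74: 74 > 31 → go right. Place as right child of 31.
Insert 48: 48 > 31 → go right; 48 < 74 → go left. Place as left child of 74.
Insert 76: 76 > 31 → go right; 76 > 74 → go right. Place as right child of 74.
Insert 60: 60 > 31 → go right; 60 < 74 → go left; 60 > 48 → go right. Place as right child of 48.
Insert 47: 47 > 31 → go right; 47 < 74 → go left; 47 < 48 → go left. Place as left child of 48.
Insert 32: 32 > 31 → go right; 32 < 74 → go left; 32 < 48 → go left; 32 < 47 → go left. Place as left child of 47.
Insert 26: 26 < 31 → go left. Place as left child of 31.
Insert 27: 27 < 31 → go left; 27 > 26 → go right. Place as right child of 26.
Insert 70: 70 > 31 → go right; 70 < 74 → go left; 70 > 48 → go right; 70 > 60 → go right. Place as right child of 60.
Insert 63: 63 > 31 → go right; 63 < 74 → go left; 63 > 48 → go right; 63 > 60 → go right; 63 < 70 → go left. Place as left child of 70.
Insert 23: 23 < 31 → go left; 23 < 26 → go left. Place as left child of 26.
Insert 22: 22 < 31 → go left; 22 < 26 → go left; 22 < 23 → go left. Place as left child of 23.
Insert 45: 45 > 31 → go right; 45 < 74 → go left; 45 < 48 → go left; 45 < 47 → go left; 45 > 32 → go right. Place as right child of 32.
Insert 43: 43 > 31 → go right; 43 < 74 → go left; 43 < 48 → go left; 43 < 47 → go left; 43 > 32 → go right; 43 < 45 → go left. Place as left child of 45.
Insert 40: 40 > 31 → go right; 40 < 74 → go left; 40 < 48 → go left; 40 < 47 → go left; 40 > 32 → go right; 40 < 45 → go left; 40 < 43 → go left. Place as left child of 43.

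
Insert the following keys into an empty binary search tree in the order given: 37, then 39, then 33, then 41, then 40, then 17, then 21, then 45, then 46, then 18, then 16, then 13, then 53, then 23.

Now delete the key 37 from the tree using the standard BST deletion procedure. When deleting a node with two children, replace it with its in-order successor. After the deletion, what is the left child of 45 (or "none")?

none

Insert 37: tree is empty, so 37 becomes the root.
Insert 39: 39 > 37 → go right. Place as right child of 37.
Insert 33: 33 < 37 → go left. Place as left child of 37.
Insert 41: 41 > 37 → go right; 41 > 39 → go right. Place as right child of 39.
Insert 40: 40 > 37 → go right; 40 > 39 → go right; 40 < 41 → go left. Place as left child of 41.
Insert 17: 17 < 37 → go left; 17 < 33 → go left. Place as left child of 33.
Insert 21: 21 < 37 → go left; 21 < 33 → go left; 21 > 17 → go right. Place as right child of 17.
Insert 45: 45 > 37 → go right; 45 > 39 → go right; 45 > 41 → go right. Place as right child of 41.
Insert 46: 46 > 37 → go right; 46 > 39 → go right; 46 > 41 → go right; 46 > 45 → go right. Place as right child of 45.
Insert 18: 18 < 37 → go left; 18 < 33 → go left; 18 > 17 → go right; 18 < 21 → go left. Place as left child of 21.
Insert 16: 16 < 37 → go left; 16 < 33 → go left; 16 < 17 → go left. Place as left child of 17.
Insert 13: 13 < 37 → go left; 13 < 33 → go left; 13 < 17 → go left; 13 < 16 → go left. Place as left child of 16.
Insert 53: 53 > 37 → go right; 53 > 39 → go right; 53 > 41 → go right; 53 > 45 → go right; 53 > 46 → go right. Place as right child of 46.
Insert 23: 23 < 37 → go left; 23 < 33 → go left; 23 > 17 → go right; 23 > 21 → go right. Place as right child of 21.

Delete 37 (two children — replace with in-order successor).
After deletion, 45's left child: none.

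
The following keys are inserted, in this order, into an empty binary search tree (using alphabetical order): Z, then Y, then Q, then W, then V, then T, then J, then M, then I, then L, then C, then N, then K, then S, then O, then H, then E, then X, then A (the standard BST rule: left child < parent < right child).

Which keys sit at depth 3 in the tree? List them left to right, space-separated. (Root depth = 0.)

J W

Insert Z: tree is empty, so Z becomes the root.
Insert Y: Y < Z → go left. Place as left child of Z.
Insert Q: Q < Z → go left; Q < Y → go left. Place as left child of Y.
Insert W: W < Z → go left; W < Y → go left; W > Q → go right. Place as right child of Q.
Insert V: V < Z → go left; V < Y → go left; V > Q → go right; V < W → go left. Place as left child of W.
Insert T: T < Z → go left; T < Y → go left; T > Q → go right; T < W → go left; T < V → go left. Place as left child of V.
Insert J: J < Z → go left; J < Y → go left; J < Q → go left. Place as left child of Q.
Insert M: M < Z → go left; M < Y → go left; M < Q → go left; M > J → go right. Place as right child of J.
Insert I: I < Z → go left; I < Y → go left; I < Q → go left; I < J → go left. Place as left child of J.
Insert L: L < Z → go left; L < Y → go left; L < Q → go left; L > J → go right; L < M → go left. Place as left child of M.
Insert C: C < Z → go left; C < Y → go left; C < Q → go left; C < J → go left; C < I → go left. Place as left child of I.
Insert N: N < Z → go left; N < Y → go left; N < Q → go left; N > J → go right; N > M → go right. Place as right child of M.
Insert K: K < Z → go left; K < Y → go left; K < Q → go left; K > J → go right; K < M → go left; K < L → go left. Place as left child of L.
Insert S: S < Z → go left; S < Y → go left; S > Q → go right; S < W → go left; S < V → go left; S < T → go left. Place as left child of T.
Insert O: O < Z → go left; O < Y → go left; O < Q → go left; O > J → go right; O > M → go right; O > N → go right. Place as right child of N.
Insert H: H < Z → go left; H < Y → go left; H < Q → go left; H < J → go left; H < I → go left; H > C → go right. Place as right child of C.
Insert E: E < Z → go left; E < Y → go left; E < Q → go left; E < J → go left; E < I → go left; E > C → go right; E < H → go left. Place as left child of H.
Insert X: X < Z → go left; X < Y → go left; X > Q → go right; X > W → go right. Place as right child of W.
Insert A: A < Z → go left; A < Y → go left; A < Q → go left; A < J → go left; A < I → go left; A < C → go left. Place as left child of C.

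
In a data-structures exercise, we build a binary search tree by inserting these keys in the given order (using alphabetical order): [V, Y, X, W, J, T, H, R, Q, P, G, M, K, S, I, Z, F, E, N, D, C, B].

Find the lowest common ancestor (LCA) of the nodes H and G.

V: root
Y: right child of V (depth 1)
X: left child of Y (depth 2)
W: left child of X (depth 3)
J: left child of V (depth 1)
T: right child of J (depth 2)
H: left child of J (depth 2)
R: left child of T (depth 3)
Q: left child of R (depth 4)
P: left child of Q (depth 5)
G: left child of H (depth 3)
M: left child of P (depth 6)
K: left child of M (depth 7)
S: right child of R (depth 4)
I: right child of H (depth 3)
Z: right child of Y (depth 2)
F: left child of G (depth 4)
E: left child of F (depth 5)
N: right child of M (depth 7)
D: left child of E (depth 6)
C: left child of D (depth 7)
B: left child of C (depth 8)

Path to H: V → J → H
Path to G: V → J → H → G
H lies on both paths and is an ancestor of the other node.

H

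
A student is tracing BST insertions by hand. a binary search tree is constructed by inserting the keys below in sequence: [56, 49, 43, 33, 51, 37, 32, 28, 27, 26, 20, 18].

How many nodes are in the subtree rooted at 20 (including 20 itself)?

2

56: root
49: left child of 56 (depth 1)
43: left child of 49 (depth 2)
33: left child of 43 (depth 3)
51: right child of 49 (depth 2)
37: right child of 33 (depth 4)
32: left child of 33 (depth 4)
28: left child of 32 (depth 5)
27: left child of 28 (depth 6)
26: left child of 27 (depth 7)
20: left child of 26 (depth 8)
18: left child of 20 (depth 9)

Subtree rooted at 20 contains: 20, 18 — 2 nodes.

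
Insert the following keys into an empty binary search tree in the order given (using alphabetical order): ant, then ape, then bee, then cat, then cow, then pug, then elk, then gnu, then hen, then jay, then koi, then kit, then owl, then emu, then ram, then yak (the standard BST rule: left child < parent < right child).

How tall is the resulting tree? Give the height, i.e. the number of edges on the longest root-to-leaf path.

11

Insert ant: tree is empty, so ant becomes the root.
Insert ape: ape > ant → go right. Place as right child of ant.
Insert bee: bee > ant → go right; bee > ape → go right. Place as right child of ape.
Insert cat: cat > ant → go right; cat > ape → go right; cat > bee → go right. Place as right child of bee.
Insert cow: cow > ant → go right; cow > ape → go right; cow > bee → go right; cow > cat → go right. Place as right child of cat.
Insert pug: pug > ant → go right; pug > ape → go right; pug > bee → go right; pug > cat → go right; pug > cow → go right. Place as right child of cow.
Insert elk: elk > ant → go right; elk > ape → go right; elk > bee → go right; elk > cat → go right; elk > cow → go right; elk < pug → go left. Place as left child of pug.
Insert gnu: gnu > ant → go right; gnu > ape → go right; gnu > bee → go right; gnu > cat → go right; gnu > cow → go right; gnu < pug → go left; gnu > elk → go right. Place as right child of elk.
Insert hen: hen > ant → go right; hen > ape → go right; hen > bee → go right; hen > cat → go right; hen > cow → go right; hen < pug → go left; hen > elk → go right; hen > gnu → go right. Place as right child of gnu.
Insert jay: jay > ant → go right; jay > ape → go right; jay > bee → go right; jay > cat → go right; jay > cow → go right; jay < pug → go left; jay > elk → go right; jay > gnu → go right; jay > hen → go right. Place as right child of hen.
Insert koi: koi > ant → go right; koi > ape → go right; koi > bee → go right; koi > cat → go right; koi > cow → go right; koi < pug → go left; koi > elk → go right; koi > gnu → go right; koi > hen → go right; koi > jay → go right. Place as right child of jay.
Insert kit: kit > ant → go right; kit > ape → go right; kit > bee → go right; kit > cat → go right; kit > cow → go right; kit < pug → go left; kit > elk → go right; kit > gnu → go right; kit > hen → go right; kit > jay → go right; kit < koi → go left. Place as left child of koi.
Insert owl: owl > ant → go right; owl > ape → go right; owl > bee → go right; owl > cat → go right; owl > cow → go right; owl < pug → go left; owl > elk → go right; owl > gnu → go right; owl > hen → go right; owl > jay → go right; owl > koi → go right. Place as right child of koi.
Insert emu: emu > ant → go right; emu > ape → go right; emu > bee → go right; emu > cat → go right; emu > cow → go right; emu < pug → go left; emu > elk → go right; emu < gnu → go left. Place as left child of gnu.
Insert ram: ram > ant → go right; ram > ape → go right; ram > bee → go right; ram > cat → go right; ram > cow → go right; ram > pug → go right. Place as right child of pug.
Insert yak: yak > ant → go right; yak > ape → go right; yak > bee → go right; yak > cat → go right; yak > cow → go right; yak > pug → go right; yak > ram → go right. Place as right child of ram.

The deepest node is kit at depth 11.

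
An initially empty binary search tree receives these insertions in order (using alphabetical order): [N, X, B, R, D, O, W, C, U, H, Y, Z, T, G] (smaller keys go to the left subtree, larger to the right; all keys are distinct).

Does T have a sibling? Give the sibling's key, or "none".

N: root
X: right child of N (depth 1)
B: left child of N (depth 1)
R: left child of X (depth 2)
D: right child of B (depth 2)
O: left child of R (depth 3)
W: right child of R (depth 3)
C: left child of D (depth 3)
U: left child of W (depth 4)
H: right child of D (depth 3)
Y: right child of X (depth 2)
Z: right child of Y (depth 3)
T: left child of U (depth 5)
G: left child of H (depth 4)

T's parent is U, which has only one child.

none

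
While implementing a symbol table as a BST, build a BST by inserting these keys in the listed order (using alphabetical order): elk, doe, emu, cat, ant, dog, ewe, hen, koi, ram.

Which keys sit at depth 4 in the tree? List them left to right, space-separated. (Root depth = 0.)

Resulting structure (node: left, right):
  elk: L=doe, R=emu
  doe: L=cat, R=dog
  emu: L=–, R=ewe
  cat: L=ant, R=–
  ant: L=–, R=–
  dog: L=–, R=–
  ewe: L=–, R=hen
  hen: L=–, R=koi
  koi: L=–, R=ram
  ram: L=–, R=–

koi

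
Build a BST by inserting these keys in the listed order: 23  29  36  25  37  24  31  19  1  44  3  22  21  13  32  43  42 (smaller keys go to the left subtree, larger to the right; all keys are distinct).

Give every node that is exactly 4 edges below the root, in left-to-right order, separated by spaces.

Insert 23: tree is empty, so 23 becomes the root.
Insert 29: 29 > 23 → go right. Place as right child of 23.
Insert 36: 36 > 23 → go right; 36 > 29 → go right. Place as right child of 29.
Insert 25: 25 > 23 → go right; 25 < 29 → go left. Place as left child of 29.
Insert 37: 37 > 23 → go right; 37 > 29 → go right; 37 > 36 → go right. Place as right child of 36.
Insert 24: 24 > 23 → go right; 24 < 29 → go left; 24 < 25 → go left. Place as left child of 25.
Insert 31: 31 > 23 → go right; 31 > 29 → go right; 31 < 36 → go left. Place as left child of 36.
Insert 19: 19 < 23 → go left. Place as left child of 23.
Insert 1: 1 < 23 → go left; 1 < 19 → go left. Place as left child of 19.
Insert 44: 44 > 23 → go right; 44 > 29 → go right; 44 > 36 → go right; 44 > 37 → go right. Place as right child of 37.
Insert 3: 3 < 23 → go left; 3 < 19 → go left; 3 > 1 → go right. Place as right child of 1.
Insert 22: 22 < 23 → go left; 22 > 19 → go right. Place as right child of 19.
Insert 21: 21 < 23 → go left; 21 > 19 → go right; 21 < 22 → go left. Place as left child of 22.
Insert 13: 13 < 23 → go left; 13 < 19 → go left; 13 > 1 → go right; 13 > 3 → go right. Place as right child of 3.
Insert 32: 32 > 23 → go right; 32 > 29 → go right; 32 < 36 → go left; 32 > 31 → go right. Place as right child of 31.
Insert 43: 43 > 23 → go right; 43 > 29 → go right; 43 > 36 → go right; 43 > 37 → go right; 43 < 44 → go left. Place as left child of 44.
Insert 42: 42 > 23 → go right; 42 > 29 → go right; 42 > 36 → go right; 42 > 37 → go right; 42 < 44 → go left; 42 < 43 → go left. Place as left child of 43.

13 32 44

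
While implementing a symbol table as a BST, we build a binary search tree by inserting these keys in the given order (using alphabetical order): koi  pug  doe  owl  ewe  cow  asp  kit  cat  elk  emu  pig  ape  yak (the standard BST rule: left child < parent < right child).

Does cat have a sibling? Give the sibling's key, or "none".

koi: root
pug: right child of koi (depth 1)
doe: left child of koi (depth 1)
owl: left child of pug (depth 2)
ewe: right child of doe (depth 2)
cow: left child of doe (depth 2)
asp: left child of cow (depth 3)
kit: right child of ewe (depth 3)
cat: right child of asp (depth 4)
elk: left child of ewe (depth 3)
emu: right child of elk (depth 4)
pig: right child of owl (depth 3)
ape: left child of asp (depth 4)
yak: right child of pug (depth 2)

cat's parent is asp; the other child of asp is ape.

ape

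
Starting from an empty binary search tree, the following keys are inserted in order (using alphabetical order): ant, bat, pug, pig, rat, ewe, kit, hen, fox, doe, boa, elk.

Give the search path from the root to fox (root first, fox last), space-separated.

Insert ant: tree is empty, so ant becomes the root.
Insert bat: bat > ant → go right. Place as right child of ant.
Insert pug: pug > ant → go right; pug > bat → go right. Place as right child of bat.
Insert pig: pig > ant → go right; pig > bat → go right; pig < pug → go left. Place as left child of pug.
Insert rat: rat > ant → go right; rat > bat → go right; rat > pug → go right. Place as right child of pug.
Insert ewe: ewe > ant → go right; ewe > bat → go right; ewe < pug → go left; ewe < pig → go left. Place as left child of pig.
Insert kit: kit > ant → go right; kit > bat → go right; kit < pug → go left; kit < pig → go left; kit > ewe → go right. Place as right child of ewe.
Insert hen: hen > ant → go right; hen > bat → go right; hen < pug → go left; hen < pig → go left; hen > ewe → go right; hen < kit → go left. Place as left child of kit.
Insert fox: fox > ant → go right; fox > bat → go right; fox < pug → go left; fox < pig → go left; fox > ewe → go right; fox < kit → go left; fox < hen → go left. Place as left child of hen.
Insert doe: doe > ant → go right; doe > bat → go right; doe < pug → go left; doe < pig → go left; doe < ewe → go left. Place as left child of ewe.
Insert boa: boa > ant → go right; boa > bat → go right; boa < pug → go left; boa < pig → go left; boa < ewe → go left; boa < doe → go left. Place as left child of doe.
Insert elk: elk > ant → go right; elk > bat → go right; elk < pug → go left; elk < pig → go left; elk < ewe → go left; elk > doe → go right. Place as right child of doe.

ant bat pug pig ewe kit hen fox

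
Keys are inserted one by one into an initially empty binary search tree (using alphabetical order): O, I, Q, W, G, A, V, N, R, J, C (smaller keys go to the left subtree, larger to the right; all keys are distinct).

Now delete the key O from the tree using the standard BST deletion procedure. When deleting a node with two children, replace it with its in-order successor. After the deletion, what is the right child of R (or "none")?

none

Insert O: tree is empty, so O becomes the root.
Insert I: I < O → go left. Place as left child of O.
Insert Q: Q > O → go right. Place as right child of O.
Insert W: W > O → go right; W > Q → go right. Place as right child of Q.
Insert G: G < O → go left; G < I → go left. Place as left child of I.
Insert A: A < O → go left; A < I → go left; A < G → go left. Place as left child of G.
Insert V: V > O → go right; V > Q → go right; V < W → go left. Place as left child of W.
Insert N: N < O → go left; N > I → go right. Place as right child of I.
Insert R: R > O → go right; R > Q → go right; R < W → go left; R < V → go left. Place as left child of V.
Insert J: J < O → go left; J > I → go right; J < N → go left. Place as left child of N.
Insert C: C < O → go left; C < I → go left; C < G → go left; C > A → go right. Place as right child of A.

Delete O (two children — replace with in-order successor).
After deletion, R's right child: none.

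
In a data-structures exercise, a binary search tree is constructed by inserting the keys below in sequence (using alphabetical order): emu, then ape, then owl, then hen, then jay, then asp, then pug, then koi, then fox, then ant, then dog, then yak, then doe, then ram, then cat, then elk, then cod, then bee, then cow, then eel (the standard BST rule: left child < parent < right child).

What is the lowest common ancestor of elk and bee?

Resulting structure (node: left, right):
  emu: L=ape, R=owl
  ape: L=ant, R=asp
  owl: L=hen, R=pug
  hen: L=fox, R=jay
  jay: L=–, R=koi
  asp: L=–, R=dog
  pug: L=–, R=yak
  koi: L=–, R=–
  fox: L=–, R=–
  ant: L=–, R=–
  dog: L=doe, R=elk
  yak: L=ram, R=–
  doe: L=cat, R=–
  ram: L=–, R=–
  cat: L=bee, R=cod
  elk: L=eel, R=–
  cod: L=–, R=cow
  bee: L=–, R=–
  cow: L=–, R=–
  eel: L=–, R=–

Path to elk: emu → ape → asp → dog → elk
Path to bee: emu → ape → asp → dog → doe → cat → bee
The paths share a prefix ending at dog, then split left and right.

dog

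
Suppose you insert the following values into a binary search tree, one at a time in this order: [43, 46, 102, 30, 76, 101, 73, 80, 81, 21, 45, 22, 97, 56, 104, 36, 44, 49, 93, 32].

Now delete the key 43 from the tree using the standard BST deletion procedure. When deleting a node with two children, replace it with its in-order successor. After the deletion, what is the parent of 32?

36

Resulting structure (node: left, right):
  43: L=30, R=46
  46: L=45, R=102
  102: L=76, R=104
  30: L=21, R=36
  76: L=73, R=101
  101: L=80, R=–
  73: L=56, R=–
  80: L=–, R=81
  81: L=–, R=97
  21: L=–, R=22
  45: L=44, R=–
  22: L=–, R=–
  97: L=93, R=–
  56: L=49, R=–
  104: L=–, R=–
  36: L=32, R=–
  44: L=–, R=–
  49: L=–, R=–
  93: L=–, R=–
  32: L=–, R=–

Delete 43 (two children — replace with in-order successor).
After deletion, 32's parent is 36.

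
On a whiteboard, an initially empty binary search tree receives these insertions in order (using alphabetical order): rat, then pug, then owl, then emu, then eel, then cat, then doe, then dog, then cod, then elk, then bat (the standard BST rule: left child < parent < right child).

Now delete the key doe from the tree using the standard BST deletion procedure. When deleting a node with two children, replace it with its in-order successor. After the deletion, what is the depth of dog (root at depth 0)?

rat: root
pug: left child of rat (depth 1)
owl: left child of pug (depth 2)
emu: left child of owl (depth 3)
eel: left child of emu (depth 4)
cat: left child of eel (depth 5)
doe: right child of cat (depth 6)
dog: right child of doe (depth 7)
cod: left child of doe (depth 7)
elk: right child of eel (depth 5)
bat: left child of cat (depth 6)

Delete doe (two children — replace with in-order successor).
After deletion, path to dog: rat → pug → owl → emu → eel → cat → dog.

6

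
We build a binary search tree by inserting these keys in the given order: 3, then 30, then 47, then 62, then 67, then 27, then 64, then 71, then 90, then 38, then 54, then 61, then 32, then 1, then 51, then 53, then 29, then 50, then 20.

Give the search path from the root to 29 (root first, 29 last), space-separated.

3 30 27 29

Resulting structure (node: left, right):
  3: L=1, R=30
  30: L=27, R=47
  47: L=38, R=62
  62: L=54, R=67
  67: L=64, R=71
  27: L=20, R=29
  64: L=–, R=–
  71: L=–, R=90
  90: L=–, R=–
  38: L=32, R=–
  54: L=51, R=61
  61: L=–, R=–
  32: L=–, R=–
  1: L=–, R=–
  51: L=50, R=53
  53: L=–, R=–
  29: L=–, R=–
  50: L=–, R=–
  20: L=–, R=–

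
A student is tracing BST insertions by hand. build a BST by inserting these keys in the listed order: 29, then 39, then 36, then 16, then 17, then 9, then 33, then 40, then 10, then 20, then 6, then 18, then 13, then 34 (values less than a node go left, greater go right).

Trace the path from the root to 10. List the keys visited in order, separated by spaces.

29 16 9 10

29: root
39: right child of 29 (depth 1)
36: left child of 39 (depth 2)
16: left child of 29 (depth 1)
17: right child of 16 (depth 2)
9: left child of 16 (depth 2)
33: left child of 36 (depth 3)
40: right child of 39 (depth 2)
10: right child of 9 (depth 3)
20: right child of 17 (depth 3)
6: left child of 9 (depth 3)
18: left child of 20 (depth 4)
13: right child of 10 (depth 4)
34: right child of 33 (depth 4)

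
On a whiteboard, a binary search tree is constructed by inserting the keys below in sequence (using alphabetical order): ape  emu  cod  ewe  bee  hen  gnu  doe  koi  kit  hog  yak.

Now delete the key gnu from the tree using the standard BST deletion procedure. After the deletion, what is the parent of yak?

ape: root
emu: right child of ape (depth 1)
cod: left child of emu (depth 2)
ewe: right child of emu (depth 2)
bee: left child of cod (depth 3)
hen: right child of ewe (depth 3)
gnu: left child of hen (depth 4)
doe: right child of cod (depth 3)
koi: right child of hen (depth 4)
kit: left child of koi (depth 5)
hog: left child of kit (depth 6)
yak: right child of koi (depth 5)

Delete gnu (at most one child — splice it out).
After deletion, yak's parent is koi.

koi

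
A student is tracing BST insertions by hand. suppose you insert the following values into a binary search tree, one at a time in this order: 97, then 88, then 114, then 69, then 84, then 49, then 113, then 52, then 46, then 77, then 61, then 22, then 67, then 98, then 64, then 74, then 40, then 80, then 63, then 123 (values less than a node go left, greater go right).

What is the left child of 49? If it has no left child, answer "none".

46

Insert 97: tree is empty, so 97 becomes the root.
Insert 88: 88 < 97 → go left. Place as left child of 97.
Insert 114: 114 > 97 → go right. Place as right child of 97.
Insert 69: 69 < 97 → go left; 69 < 88 → go left. Place as left child of 88.
Insert 84: 84 < 97 → go left; 84 < 88 → go left; 84 > 69 → go right. Place as right child of 69.
Insert 49: 49 < 97 → go left; 49 < 88 → go left; 49 < 69 → go left. Place as left child of 69.
Insert 113: 113 > 97 → go right; 113 < 114 → go left. Place as left child of 114.
Insert 52: 52 < 97 → go left; 52 < 88 → go left; 52 < 69 → go left; 52 > 49 → go right. Place as right child of 49.
Insert 46: 46 < 97 → go left; 46 < 88 → go left; 46 < 69 → go left; 46 < 49 → go left. Place as left child of 49.
Insert 77: 77 < 97 → go left; 77 < 88 → go left; 77 > 69 → go right; 77 < 84 → go left. Place as left child of 84.
Insert 61: 61 < 97 → go left; 61 < 88 → go left; 61 < 69 → go left; 61 > 49 → go right; 61 > 52 → go right. Place as right child of 52.
Insert 22: 22 < 97 → go left; 22 < 88 → go left; 22 < 69 → go left; 22 < 49 → go left; 22 < 46 → go left. Place as left child of 46.
Insert 67: 67 < 97 → go left; 67 < 88 → go left; 67 < 69 → go left; 67 > 49 → go right; 67 > 52 → go right; 67 > 61 → go right. Place as right child of 61.
Insert 98: 98 > 97 → go right; 98 < 114 → go left; 98 < 113 → go left. Place as left child of 113.
Insert 64: 64 < 97 → go left; 64 < 88 → go left; 64 < 69 → go left; 64 > 49 → go right; 64 > 52 → go right; 64 > 61 → go right; 64 < 67 → go left. Place as left child of 67.
Insert 74: 74 < 97 → go left; 74 < 88 → go left; 74 > 69 → go right; 74 < 84 → go left; 74 < 77 → go left. Place as left child of 77.
Insert 40: 40 < 97 → go left; 40 < 88 → go left; 40 < 69 → go left; 40 < 49 → go left; 40 < 46 → go left; 40 > 22 → go right. Place as right child of 22.
Insert 80: 80 < 97 → go left; 80 < 88 → go left; 80 > 69 → go right; 80 < 84 → go left; 80 > 77 → go right. Place as right child of 77.
Insert 63: 63 < 97 → go left; 63 < 88 → go left; 63 < 69 → go left; 63 > 49 → go right; 63 > 52 → go right; 63 > 61 → go right; 63 < 67 → go left; 63 < 64 → go left. Place as left child of 64.
Insert 123: 123 > 97 → go right; 123 > 114 → go right. Place as right child of 114.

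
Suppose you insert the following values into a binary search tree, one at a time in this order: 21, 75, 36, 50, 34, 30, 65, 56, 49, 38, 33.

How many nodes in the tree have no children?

3

Insert 21: tree is empty, so 21 becomes the root.
Insert 75: 75 > 21 → go right. Place as right child of 21.
Insert 36: 36 > 21 → go right; 36 < 75 → go left. Place as left child of 75.
Insert 50: 50 > 21 → go right; 50 < 75 → go left; 50 > 36 → go right. Place as right child of 36.
Insert 34: 34 > 21 → go right; 34 < 75 → go left; 34 < 36 → go left. Place as left child of 36.
Insert 30: 30 > 21 → go right; 30 < 75 → go left; 30 < 36 → go left; 30 < 34 → go left. Place as left child of 34.
Insert 65: 65 > 21 → go right; 65 < 75 → go left; 65 > 36 → go right; 65 > 50 → go right. Place as right child of 50.
Insert 56: 56 > 21 → go right; 56 < 75 → go left; 56 > 36 → go right; 56 > 50 → go right; 56 < 65 → go left. Place as left child of 65.
Insert 49: 49 > 21 → go right; 49 < 75 → go left; 49 > 36 → go right; 49 < 50 → go left. Place as left child of 50.
Insert 38: 38 > 21 → go right; 38 < 75 → go left; 38 > 36 → go right; 38 < 50 → go left; 38 < 49 → go left. Place as left child of 49.
Insert 33: 33 > 21 → go right; 33 < 75 → go left; 33 < 36 → go left; 33 < 34 → go left; 33 > 30 → go right. Place as right child of 30.

Leaves: 33, 38, 56 — 3 in total.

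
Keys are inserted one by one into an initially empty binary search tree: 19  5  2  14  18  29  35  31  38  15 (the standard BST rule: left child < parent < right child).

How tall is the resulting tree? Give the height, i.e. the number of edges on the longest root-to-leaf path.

19: root
5: left child of 19 (depth 1)
2: left child of 5 (depth 2)
14: right child of 5 (depth 2)
18: right child of 14 (depth 3)
29: right child of 19 (depth 1)
35: right child of 29 (depth 2)
31: left child of 35 (depth 3)
38: right child of 35 (depth 3)
15: left child of 18 (depth 4)

The deepest node is 15 at depth 4.

4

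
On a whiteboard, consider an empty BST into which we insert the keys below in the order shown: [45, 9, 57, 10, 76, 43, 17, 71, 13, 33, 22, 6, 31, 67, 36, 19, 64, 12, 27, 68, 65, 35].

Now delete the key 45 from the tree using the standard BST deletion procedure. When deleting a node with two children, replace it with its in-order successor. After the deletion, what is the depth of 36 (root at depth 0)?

Resulting structure (node: left, right):
  45: L=9, R=57
  9: L=6, R=10
  57: L=–, R=76
  10: L=–, R=43
  76: L=71, R=–
  43: L=17, R=–
  17: L=13, R=33
  71: L=67, R=–
  13: L=12, R=–
  33: L=22, R=36
  22: L=19, R=31
  6: L=–, R=–
  31: L=27, R=–
  67: L=64, R=68
  36: L=35, R=–
  19: L=–, R=–
  64: L=–, R=65
  12: L=–, R=–
  27: L=–, R=–
  68: L=–, R=–
  65: L=–, R=–
  35: L=–, R=–

Delete 45 (two children — replace with in-order successor).
After deletion, path to 36: 57 → 9 → 10 → 43 → 17 → 33 → 36.

6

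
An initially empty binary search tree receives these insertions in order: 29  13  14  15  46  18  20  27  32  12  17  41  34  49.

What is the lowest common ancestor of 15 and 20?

15

Insert 29: tree is empty, so 29 becomes the root.
Insert 13: 13 < 29 → go left. Place as left child of 29.
Insert 14: 14 < 29 → go left; 14 > 13 → go right. Place as right child of 13.
Insert 15: 15 < 29 → go left; 15 > 13 → go right; 15 > 14 → go right. Place as right child of 14.
Insert 46: 46 > 29 → go right. Place as right child of 29.
Insert 18: 18 < 29 → go left; 18 > 13 → go right; 18 > 14 → go right; 18 > 15 → go right. Place as right child of 15.
Insert 20: 20 < 29 → go left; 20 > 13 → go right; 20 > 14 → go right; 20 > 15 → go right; 20 > 18 → go right. Place as right child of 18.
Insert 27: 27 < 29 → go left; 27 > 13 → go right; 27 > 14 → go right; 27 > 15 → go right; 27 > 18 → go right; 27 > 20 → go right. Place as right child of 20.
Insert 32: 32 > 29 → go right; 32 < 46 → go left. Place as left child of 46.
Insert 12: 12 < 29 → go left; 12 < 13 → go left. Place as left child of 13.
Insert 17: 17 < 29 → go left; 17 > 13 → go right; 17 > 14 → go right; 17 > 15 → go right; 17 < 18 → go left. Place as left child of 18.
Insert 41: 41 > 29 → go right; 41 < 46 → go left; 41 > 32 → go right. Place as right child of 32.
Insert 34: 34 > 29 → go right; 34 < 46 → go left; 34 > 32 → go right; 34 < 41 → go left. Place as left child of 41.
Insert 49: 49 > 29 → go right; 49 > 46 → go right. Place as right child of 46.

Path to 15: 29 → 13 → 14 → 15
Path to 20: 29 → 13 → 14 → 15 → 18 → 20
15 lies on both paths and is an ancestor of the other node.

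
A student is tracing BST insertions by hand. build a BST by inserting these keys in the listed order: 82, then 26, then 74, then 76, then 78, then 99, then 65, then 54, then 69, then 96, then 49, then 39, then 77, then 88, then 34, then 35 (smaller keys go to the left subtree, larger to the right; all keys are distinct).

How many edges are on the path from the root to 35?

82: root
26: left child of 82 (depth 1)
74: right child of 26 (depth 2)
76: right child of 74 (depth 3)
78: right child of 76 (depth 4)
99: right child of 82 (depth 1)
65: left child of 74 (depth 3)
54: left child of 65 (depth 4)
69: right child of 65 (depth 4)
96: left child of 99 (depth 2)
49: left child of 54 (depth 5)
39: left child of 49 (depth 6)
77: left child of 78 (depth 5)
88: left child of 96 (depth 3)
34: left child of 39 (depth 7)
35: right child of 34 (depth 8)

Path to 35: 82 → 26 → 74 → 65 → 54 → 49 → 39 → 34 → 35, which is 8 edges.

8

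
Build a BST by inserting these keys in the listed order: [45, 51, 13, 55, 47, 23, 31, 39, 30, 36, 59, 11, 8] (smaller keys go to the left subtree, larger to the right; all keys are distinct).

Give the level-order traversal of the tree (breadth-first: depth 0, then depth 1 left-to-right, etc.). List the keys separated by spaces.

Insert 45: tree is empty, so 45 becomes the root.
Insert 51: 51 > 45 → go right. Place as right child of 45.
Insert 13: 13 < 45 → go left. Place as left child of 45.
Insert 55: 55 > 45 → go right; 55 > 51 → go right. Place as right child of 51.
Insert 47: 47 > 45 → go right; 47 < 51 → go left. Place as left child of 51.
Insert 23: 23 < 45 → go left; 23 > 13 → go right. Place as right child of 13.
Insert 31: 31 < 45 → go left; 31 > 13 → go right; 31 > 23 → go right. Place as right child of 23.
Insert 39: 39 < 45 → go left; 39 > 13 → go right; 39 > 23 → go right; 39 > 31 → go right. Place as right child of 31.
Insert 30: 30 < 45 → go left; 30 > 13 → go right; 30 > 23 → go right; 30 < 31 → go left. Place as left child of 31.
Insert 36: 36 < 45 → go left; 36 > 13 → go right; 36 > 23 → go right; 36 > 31 → go right; 36 < 39 → go left. Place as left child of 39.
Insert 59: 59 > 45 → go right; 59 > 51 → go right; 59 > 55 → go right. Place as right child of 55.
Insert 11: 11 < 45 → go left; 11 < 13 → go left. Place as left child of 13.
Insert 8: 8 < 45 → go left; 8 < 13 → go left; 8 < 11 → go left. Place as left child of 11.

45 13 51 11 23 47 55 8 31 59 30 39 36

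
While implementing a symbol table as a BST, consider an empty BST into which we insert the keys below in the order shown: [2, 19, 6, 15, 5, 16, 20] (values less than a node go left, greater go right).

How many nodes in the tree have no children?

3

2: root
19: right child of 2 (depth 1)
6: left child of 19 (depth 2)
15: right child of 6 (depth 3)
5: left child of 6 (depth 3)
16: right child of 15 (depth 4)
20: right child of 19 (depth 2)

Leaves: 5, 16, 20 — 3 in total.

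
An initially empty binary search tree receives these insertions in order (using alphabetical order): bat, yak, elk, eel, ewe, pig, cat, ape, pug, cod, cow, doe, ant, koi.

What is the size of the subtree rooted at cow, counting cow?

2

bat: root
yak: right child of bat (depth 1)
elk: left child of yak (depth 2)
eel: left child of elk (depth 3)
ewe: right child of elk (depth 3)
pig: right child of ewe (depth 4)
cat: left child of eel (depth 4)
ape: left child of bat (depth 1)
pug: right child of pig (depth 5)
cod: right child of cat (depth 5)
cow: right child of cod (depth 6)
doe: right child of cow (depth 7)
ant: left child of ape (depth 2)
koi: left child of pig (depth 5)

Subtree rooted at cow contains: cow, doe — 2 nodes.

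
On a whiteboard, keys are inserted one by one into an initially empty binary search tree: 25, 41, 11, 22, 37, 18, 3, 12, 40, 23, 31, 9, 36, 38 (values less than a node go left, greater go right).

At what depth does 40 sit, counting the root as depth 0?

3

25: root
41: right child of 25 (depth 1)
11: left child of 25 (depth 1)
22: right child of 11 (depth 2)
37: left child of 41 (depth 2)
18: left child of 22 (depth 3)
3: left child of 11 (depth 2)
12: left child of 18 (depth 4)
40: right child of 37 (depth 3)
23: right child of 22 (depth 3)
31: left child of 37 (depth 3)
9: right child of 3 (depth 3)
36: right child of 31 (depth 4)
38: left child of 40 (depth 4)

Path to 40: 25 → 41 → 37 → 40, which is 3 edges.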